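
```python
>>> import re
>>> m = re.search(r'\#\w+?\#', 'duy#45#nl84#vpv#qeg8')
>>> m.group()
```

Unlike `match`, `search` isn't anchored — it looks for the pattern anywhere in the string.
The match spans [3:7] → '#45#'.

'#45#'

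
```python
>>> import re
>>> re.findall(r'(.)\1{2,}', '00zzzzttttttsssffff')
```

`\1` is not a pattern — it's the concrete string captured by group 1, re-applied verbatim.
`findall` collects group 1 from each match (4 total).

['z', 't', 's', 'f']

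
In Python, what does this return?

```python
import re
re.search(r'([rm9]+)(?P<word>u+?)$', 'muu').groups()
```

('m', 'uu')

The match spans [0:3] → 'muu'.
Captured: group 1 = 'm', group 2 = 'uu'.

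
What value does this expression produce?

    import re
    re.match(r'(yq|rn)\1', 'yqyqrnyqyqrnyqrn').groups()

A backreference is literal: `\1` must see the identical characters the first group matched.
`match` is anchored at position 0; if the pattern doesn't fit there, it returns None.
The match spans [0:4] → 'yqyq'.
Captured: group 1 = 'yq'.

('yq',)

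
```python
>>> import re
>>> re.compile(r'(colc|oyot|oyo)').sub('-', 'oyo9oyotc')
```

Branches in `(...|...)` are attempted left-to-right; the first branch that allows the whole pattern to succeed is taken.
Every occurrence is swapped for '-'.

'-9-c'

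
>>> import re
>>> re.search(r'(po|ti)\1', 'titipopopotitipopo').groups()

The match spans [0:4] → 'titi'.
Captured: group 1 = 'ti'.

('ti',)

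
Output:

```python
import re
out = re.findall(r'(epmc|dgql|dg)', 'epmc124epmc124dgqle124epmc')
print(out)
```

['epmc', 'epmc', 'dgql', 'epmc']

`|` is ordered: at each position the engine commits to the first alternative that works.
One capturing group, so `findall` returns just the captured substring from each match — 4 in all.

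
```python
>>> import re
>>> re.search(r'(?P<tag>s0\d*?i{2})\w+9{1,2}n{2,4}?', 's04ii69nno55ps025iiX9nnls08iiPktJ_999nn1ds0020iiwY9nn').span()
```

The match spans [0:53] → 's04ii69nno55ps025iiX9nnls08iiPktJ_999nn1ds0020iiwY9nn'.

(0, 53)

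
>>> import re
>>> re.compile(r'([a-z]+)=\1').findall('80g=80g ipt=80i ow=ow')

['ow']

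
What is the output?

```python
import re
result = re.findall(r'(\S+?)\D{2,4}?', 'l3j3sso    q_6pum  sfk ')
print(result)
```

['l3j3', 'o', 'q_6', 'm', 's']

Because the quantifier is non-greedy, it stops expanding at the earliest point where the rest of the pattern can succeed.
With a single group, `findall` returns only what that group captured — 5 items.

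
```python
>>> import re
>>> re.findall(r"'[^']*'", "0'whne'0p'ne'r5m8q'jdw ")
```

["'whne'", "'ne'"]

Walking the string: at [1:7] → "'whne'"; at [9:13] → "'ne'".
With no groups in the pattern, `findall` gives back each whole match — 2 here.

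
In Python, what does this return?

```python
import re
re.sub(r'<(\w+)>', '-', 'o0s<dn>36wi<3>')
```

'o0s-36wi-'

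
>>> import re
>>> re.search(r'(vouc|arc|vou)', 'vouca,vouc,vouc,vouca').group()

'vouc'

Alternation tries branches left to right and keeps the first one that lets the overall match succeed at that position.
`re.search` scans for the first position where the pattern succeeds.
The match spans [0:4] → 'vouc'.
Captured: group 1 = 'vouc'.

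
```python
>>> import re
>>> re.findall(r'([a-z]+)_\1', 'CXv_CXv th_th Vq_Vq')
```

['th']

The backreference `\1` re-matches whatever the first group consumed, character for character.
Walking the string: at [8:13] match 'th_th', group 1 = 'th'.
One capturing group, so `findall` returns just the captured substring from the one match — 1 in all.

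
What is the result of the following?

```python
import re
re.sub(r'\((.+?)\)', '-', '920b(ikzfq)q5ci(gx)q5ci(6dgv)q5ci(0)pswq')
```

'920b-q5ci-q5ci-q5ci-pswq'

The `?` after the quantifier makes it lazy — it takes as little as possible before letting the rest of the pattern try.
Matches: at [4:11] → '(ikzfq)'; at [15:19] → '(gx)'; at [23:29] → '(6dgv)'; at [33:36] → '(0)'.
`sub` substitutes '-' at each match site.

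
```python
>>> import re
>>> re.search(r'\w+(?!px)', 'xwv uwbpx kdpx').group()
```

'xwv'

The negative lookahead/lookbehind blocks any match where the forbidden context is present.
The match spans [0:3] → 'xwv'.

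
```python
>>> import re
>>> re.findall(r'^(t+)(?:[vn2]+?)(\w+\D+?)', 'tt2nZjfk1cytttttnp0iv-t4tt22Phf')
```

The pattern matches anchored at the start of the string; then one or more of a literal 't' (captured); then one or more of one of [vn2] (lazy) (non-capturing group); then one or more of a word character, then one or more of a non-digit (lazy) (captured).
Matches: at [0:22] match 'tt2nZjfk1cytttttnp0iv-', groups = ('tt', 'nZjfk1cytttttnp0iv-').
Multiple groups make `findall` return tuples — one 2-tuple for the one match.

[('tt', 'nZjfk1cytttttnp0iv-')]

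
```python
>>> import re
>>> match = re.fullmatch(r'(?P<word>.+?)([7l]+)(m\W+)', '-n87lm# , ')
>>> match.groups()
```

The match spans [0:10] → '-n87lm# , '.
Captured: group 1 = '-n8', group 2 = '7l', group 3 = 'm# , '.

('-n8', '7l', 'm# , ')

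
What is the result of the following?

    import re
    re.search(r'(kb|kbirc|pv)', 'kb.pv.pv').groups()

Unlike `match`, `search` isn't anchored — it looks for the pattern anywhere in the string.
The match spans [0:2] → 'kb'.
Captured: group 1 = 'kb'.

('kb',)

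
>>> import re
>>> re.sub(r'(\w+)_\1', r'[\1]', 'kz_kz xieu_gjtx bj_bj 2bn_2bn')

`\1` has to match the exact text group 1 already captured.
The replacement refers to a captured group, so each match is rewritten using its own captured text.

'[kz] xieu_gjtx [bj] [2bn]'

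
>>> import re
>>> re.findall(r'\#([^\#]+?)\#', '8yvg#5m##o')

['5m']

`findall` collects group 1 from the one match (1 total).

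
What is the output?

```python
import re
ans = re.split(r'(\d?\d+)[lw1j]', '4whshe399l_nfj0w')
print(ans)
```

['', '4', 'hshe', '399', '_nfj', '0', '']

Pattern: optionally a digit, then one or more of a digit (captured); then one of [lw1j].
Matches to split on: at [0:2] → '4w'; at [6:10] → '399l'; at [14:16] → '0w'.
`re.split` interleaves the captured-group text with the surrounding fragments.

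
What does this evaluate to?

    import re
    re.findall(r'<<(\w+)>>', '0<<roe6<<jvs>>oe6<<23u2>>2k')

['jvs', '23u2']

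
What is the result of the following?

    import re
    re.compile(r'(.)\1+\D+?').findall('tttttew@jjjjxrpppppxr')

['t', 'j', 'p']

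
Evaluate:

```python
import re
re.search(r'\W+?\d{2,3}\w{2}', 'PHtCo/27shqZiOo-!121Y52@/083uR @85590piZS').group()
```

'/27sh'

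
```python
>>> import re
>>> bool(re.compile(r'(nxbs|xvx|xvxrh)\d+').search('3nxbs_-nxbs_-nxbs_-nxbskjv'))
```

Here no position works, so the call returns None, and `bool(None)` is False.

False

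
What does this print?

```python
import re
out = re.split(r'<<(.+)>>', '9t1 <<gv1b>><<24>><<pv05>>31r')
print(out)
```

['9t1 ', 'gv1b>><<24>><<pv05', '31r']

`re.split` interleaves the captured-group text with the surrounding fragments.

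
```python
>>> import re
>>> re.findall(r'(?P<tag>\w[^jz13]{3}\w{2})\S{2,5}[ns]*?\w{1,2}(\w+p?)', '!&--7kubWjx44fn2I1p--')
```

[('7kubWj', '1p')]

This matches a word character, then exactly 3 of any character except [jz13], then exactly 2 of a word character (captured as 'tag'); then 2 to 5 of a non-whitespace character, then zero or more of one of [ns] (lazy), then 1 to 2 of a word character; then one or more of a word character, then optionally the literal 'p' (captured).
2 groups means the one result is a tuple of 2 captured strings — 1 here.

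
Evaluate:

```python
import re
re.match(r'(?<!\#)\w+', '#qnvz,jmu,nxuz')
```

None

The negative lookaround is zero-width — it rules out positions where the adjacent text would match, without consuming anything.
`re.match` won't scan ahead — the pattern has to work from the very first character.
Here the string doesn't start with a match, so the call returns None.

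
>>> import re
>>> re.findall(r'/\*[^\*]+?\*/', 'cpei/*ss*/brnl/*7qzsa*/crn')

No capturing groups, so `findall` returns the 2 full match strings.

['/*ss*/', '/*7qzsa*/']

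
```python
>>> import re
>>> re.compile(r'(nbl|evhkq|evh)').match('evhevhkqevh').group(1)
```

'evh'

With `match`, the pattern is implicitly anchored at the beginning.
The match spans [0:3] → 'evh'.
Captured: group 1 = 'evh'.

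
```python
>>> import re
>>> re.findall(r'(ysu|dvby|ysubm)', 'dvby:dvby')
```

['dvby', 'dvby']

With a single group, `findall` returns only what that group captured — 2 items.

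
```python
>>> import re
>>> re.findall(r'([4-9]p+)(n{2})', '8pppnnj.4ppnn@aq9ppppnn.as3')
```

[('8ppp', 'nn'), ('4pp', 'nn'), ('9pppp', 'nn')]

With 2 capturing groups, `findall` returns a 2-tuple per match.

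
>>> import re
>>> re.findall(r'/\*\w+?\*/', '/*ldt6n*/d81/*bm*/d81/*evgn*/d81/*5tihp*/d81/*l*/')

['/*ldt6n*/', '/*bm*/', '/*evgn*/', '/*5tihp*/', '/*l*/']

Scanning left to right: at [0:9] → '/*ldt6n*/'; at [12:18] → '/*bm*/'; at [21:29] → '/*evgn*/'; at [32:41] → '/*5tihp*/'; at [44:49] → '/*l*/'.
No capturing groups, so `findall` returns the 5 full match strings.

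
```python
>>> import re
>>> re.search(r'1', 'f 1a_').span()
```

The match spans [2:3] → '1'.

(2, 3)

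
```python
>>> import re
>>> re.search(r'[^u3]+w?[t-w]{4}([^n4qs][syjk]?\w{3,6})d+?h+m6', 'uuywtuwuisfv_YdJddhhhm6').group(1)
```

This matches one or more of any character except [u3], then optionally the literal 'w', then exactly 4 of a character in [t-w]; then any character except [n4qs], then optionally one of [syjk], then 3 to 6 of a word character (captured); then one or more of a literal 'd' (lazy), then one or more of a literal 'h', then the literal 'm6'.
`re.search` scans for the first position where the pattern succeeds.
The match spans [2:23] → 'ywtuwuisfv_YdJddhhhm6'.
Captured: group 1 = 'isfv_YdJ'.

'isfv_YdJ'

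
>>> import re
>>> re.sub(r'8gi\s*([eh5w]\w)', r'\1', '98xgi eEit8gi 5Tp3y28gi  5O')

The pattern matches the literal '8gi', then zero or more of whitespace; then one of [eh5w], then a word character (captured).
Matches: at [10:16] → '8gi 5T'; at [20:27] → '8gi  5O'.
The replacement refers to a captured group, so each match is rewritten using its own captured text.

'98xgi eEit5Tp3y25O'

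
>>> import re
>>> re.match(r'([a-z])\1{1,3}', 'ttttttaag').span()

(0, 4)

`re.match` won't scan ahead — the pattern has to work from the very first character.
The match spans [0:4] → 'tttt'.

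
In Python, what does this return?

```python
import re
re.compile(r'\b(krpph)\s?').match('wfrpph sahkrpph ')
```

Pattern: a word boundary (`\b`, zero-width); then the literal 'krp', then the literal 'ph' (captured); then optionally whitespace.
`re.match` won't scan ahead — the pattern has to work from the very first character.
Here position 0 doesn't satisfy it, so the call returns None.

None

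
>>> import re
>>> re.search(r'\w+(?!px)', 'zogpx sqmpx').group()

'zogpx'

A negative assertion filters positions out without eating any characters.
The match spans [0:5] → 'zogpx'.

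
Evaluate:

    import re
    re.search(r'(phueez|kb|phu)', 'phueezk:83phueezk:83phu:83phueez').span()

(0, 6)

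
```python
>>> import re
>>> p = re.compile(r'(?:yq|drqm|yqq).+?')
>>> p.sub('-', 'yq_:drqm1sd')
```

'-:-sd'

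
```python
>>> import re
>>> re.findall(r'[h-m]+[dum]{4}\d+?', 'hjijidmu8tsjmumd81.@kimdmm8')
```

['jmumd8', 'kimdmm8']

Because the quantifier is non-greedy, it stops expanding at the earliest point where the rest of the pattern can succeed.
`findall` yields the raw match text (2 of them) because the pattern has no groups.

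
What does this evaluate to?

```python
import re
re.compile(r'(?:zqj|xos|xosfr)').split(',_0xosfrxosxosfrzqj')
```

[',_0', 'fr', '', 'fr', '']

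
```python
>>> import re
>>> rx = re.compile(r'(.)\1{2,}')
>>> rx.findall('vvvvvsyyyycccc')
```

After group 1 captures some text, `\1` only succeeds where that same text appears again.
Walking the string: at [0:5] match 'vvvvv', group 1 = 'v'; at [6:10] match 'yyyy', group 1 = 'y'; at [10:14] match 'cccc', group 1 = 'c'.
One capturing group, so `findall` returns just the captured substring from each match — 3 in all.

['v', 'y', 'c']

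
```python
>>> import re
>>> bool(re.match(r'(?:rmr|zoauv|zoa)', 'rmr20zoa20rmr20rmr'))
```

`match` is anchored at position 0; if the pattern doesn't fit there, it returns None.
The match spans [0:3] → 'rmr'.

True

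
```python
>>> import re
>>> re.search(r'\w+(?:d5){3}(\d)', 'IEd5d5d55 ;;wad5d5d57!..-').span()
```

(0, 9)

The match spans [0:9] → 'IEd5d5d55'.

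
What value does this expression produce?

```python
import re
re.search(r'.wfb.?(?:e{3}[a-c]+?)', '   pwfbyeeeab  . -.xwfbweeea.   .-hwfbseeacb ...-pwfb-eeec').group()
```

This matches any character; then the literal 'wfb', then optionally any character; then exactly 3 of the literal 'e', then one or more of a character in [a-c] (lazy) (non-capturing group).
Because the quantifier is non-greedy, it stops expanding at the earliest point where the rest of the pattern can succeed.
`re.search` scans for the first position where the pattern succeeds.
The match spans [3:12] → 'pwfbyeeea'.

'pwfbyeeea'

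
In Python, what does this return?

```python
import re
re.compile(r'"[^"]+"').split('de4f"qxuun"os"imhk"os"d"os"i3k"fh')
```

['de4f', 'os', 'os', 'os', 'fh']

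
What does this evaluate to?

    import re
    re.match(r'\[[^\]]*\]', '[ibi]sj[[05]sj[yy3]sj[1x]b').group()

With `match`, the pattern is implicitly anchored at the beginning.
The match spans [0:5] → '[ibi]'.

'[ibi]'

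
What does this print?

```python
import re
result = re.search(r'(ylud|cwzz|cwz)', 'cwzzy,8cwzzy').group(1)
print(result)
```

cwzz

The match spans [0:4] → 'cwzz'.
Captured: group 1 = 'cwzz'.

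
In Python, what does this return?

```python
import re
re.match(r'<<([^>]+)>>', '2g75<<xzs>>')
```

`re.match` won't scan ahead — the pattern has to work from the very first character.
Here the pattern fails at index 0, so the call returns None.

None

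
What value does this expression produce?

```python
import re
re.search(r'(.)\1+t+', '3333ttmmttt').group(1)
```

'3'

A backreference is literal: `\1` must see the identical characters the first group matched.
`re.search` scans for the first position where the pattern succeeds.
The match spans [0:6] → '3333tt'.
Captured: group 1 = '3'.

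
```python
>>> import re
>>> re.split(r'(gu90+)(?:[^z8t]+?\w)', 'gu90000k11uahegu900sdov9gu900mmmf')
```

['', 'gu90000', '1uahe', 'gu900', 'ov9', 'gu900', 'mf']

This matches the literal 'gu9', then one or more of the literal '0' (captured); then one or more of any character except [z8t] (lazy), then a word character (non-capturing group).
A non-greedy quantifier consumes as few characters as it can — just enough that the remainder of the pattern still matches from where it stops; whatever follows it matches normally.
Matches to split on: at [0:9] → 'gu90000k1'; at [14:21] → 'gu900sd'; at [24:31] → 'gu900mm'.
The group in the pattern means `split` returns the separators' captures alongside the pieces.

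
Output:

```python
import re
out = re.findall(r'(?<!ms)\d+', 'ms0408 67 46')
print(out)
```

A negative assertion filters positions out without eating any characters.
Matches: at [3:6] → '408'; at [7:9] → '67'; at [10:12] → '46'.
No capturing groups, so `findall` returns the 3 full match strings.

['408', '67', '46']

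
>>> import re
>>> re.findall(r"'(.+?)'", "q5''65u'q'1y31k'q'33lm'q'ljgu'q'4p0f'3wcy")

["'65u", '1y31k', '33lm', 'ljgu', '4p0f']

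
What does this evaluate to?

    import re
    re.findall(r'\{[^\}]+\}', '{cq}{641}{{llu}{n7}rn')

['{cq}', '{641}', '{{llu}', '{n7}']

Scanning left to right: at [0:4] → '{cq}'; at [4:9] → '{641}'; at [9:15] → '{{llu}'; at [15:19] → '{n7}'.
No capturing groups, so `findall` returns the 4 full match strings.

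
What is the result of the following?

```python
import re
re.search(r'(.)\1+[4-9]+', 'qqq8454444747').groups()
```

The match spans [0:13] → 'qqq8454444747'.
Captured: group 1 = 'q'.

('q',)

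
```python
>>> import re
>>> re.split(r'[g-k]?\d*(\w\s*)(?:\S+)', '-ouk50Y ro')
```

['-', 'o', ' ', 'r', '']

Pattern: optionally a character in [g-k], then zero or more of a digit; then a word character, then zero or more of whitespace (captured); then one or more of a non-whitespace character (non-capturing group).
Matches to split on: at [1:7] → 'ouk50Y'; at [8:10] → 'ro'.
`re.split` interleaves the captured-group text with the surrounding fragments.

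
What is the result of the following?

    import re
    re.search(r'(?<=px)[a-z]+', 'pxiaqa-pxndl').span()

(2, 6)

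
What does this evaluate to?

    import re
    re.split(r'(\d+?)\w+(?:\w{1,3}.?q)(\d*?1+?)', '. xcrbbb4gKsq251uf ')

The pattern matches one or more of a digit (lazy) (captured); then one or more of a word character; then 1 to 3 of a word character, then optionally any character, then a literal 'q' (non-capturing group); then zero or more of a digit (lazy), then one or more of a literal '1' (lazy) (captured).
Matches to split on: at [8:16] → '4gKsq251'.
`re.split` interleaves the captured-group text with the surrounding fragments.

['. xcrbbb', '4', '251', 'uf ']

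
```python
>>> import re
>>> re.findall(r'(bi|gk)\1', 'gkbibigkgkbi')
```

['bi', 'gk']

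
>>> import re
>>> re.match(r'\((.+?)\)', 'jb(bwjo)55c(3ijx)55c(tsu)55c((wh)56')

`re.match` only tries the pattern at the start of the string.
Here position 0 doesn't satisfy it, so the call returns None.

None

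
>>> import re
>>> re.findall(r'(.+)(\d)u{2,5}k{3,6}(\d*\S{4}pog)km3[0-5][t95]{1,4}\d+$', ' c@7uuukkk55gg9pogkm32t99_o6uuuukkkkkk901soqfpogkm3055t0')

[(' c@7uuukkk55gg9pogkm32t99_o', '6', '901soqfpog')]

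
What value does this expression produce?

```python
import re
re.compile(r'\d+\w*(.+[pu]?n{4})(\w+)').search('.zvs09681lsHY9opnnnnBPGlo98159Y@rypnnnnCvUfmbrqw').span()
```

(4, 48)

The pattern matches one or more of a digit, then zero or more of a word character; then one or more of any character, then optionally one of [pu], then exactly 4 of a literal 'n' (captured); then one or more of a word character (captured).
`search` walks the string left to right and returns the first match it finds.
The match spans [4:48] → '09681lsHY9opnnnnBPGlo98159Y@rypnnnnCvUfmbrqw'.
Captured: group 1 = '@rypnnnn', group 2 = 'CvUfmbrqw'.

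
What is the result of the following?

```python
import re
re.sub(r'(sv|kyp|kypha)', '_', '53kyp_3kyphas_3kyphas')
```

`|` is ordered: at each position the engine commits to the first alternative that works.
Matches: at [2:5] → 'kyp'; at [7:10] → 'kyp'; at [15:18] → 'kyp'.
Each match is replaced by '_'.

'53__3_has_3_has'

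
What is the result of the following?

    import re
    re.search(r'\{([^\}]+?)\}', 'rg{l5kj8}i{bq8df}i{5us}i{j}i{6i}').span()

The match spans [2:9] → '{l5kj8}'.

(2, 9)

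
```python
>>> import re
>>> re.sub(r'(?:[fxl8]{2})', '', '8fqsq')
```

'qsq'

This matches exactly 2 of one of [fxl8] (non-capturing group).
Every occurrence is swapped for ''.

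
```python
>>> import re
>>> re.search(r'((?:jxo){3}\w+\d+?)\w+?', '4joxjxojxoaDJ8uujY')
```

None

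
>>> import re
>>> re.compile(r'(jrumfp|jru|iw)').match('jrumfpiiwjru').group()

With `match`, the pattern is implicitly anchored at the beginning.
The match spans [0:6] → 'jrumfp'.

'jrumfp'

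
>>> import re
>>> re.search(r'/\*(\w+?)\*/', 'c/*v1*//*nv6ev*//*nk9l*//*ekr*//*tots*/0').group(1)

Unlike `match`, `search` isn't anchored — it looks for the pattern anywhere in the string.
The match spans [1:7] → '/*v1*/'.
Captured: group 1 = 'v1'.

'v1'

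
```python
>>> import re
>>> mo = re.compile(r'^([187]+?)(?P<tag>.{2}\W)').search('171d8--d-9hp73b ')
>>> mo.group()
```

The pattern matches anchored at the start of the string; then one or more of one of [187] (lazy) (captured); then exactly 2 of any character, then a non-word character (captured as 'tag').
`search` walks the string left to right and returns the first match it finds.
The match spans [0:6] → '171d8-'.
Captured: group 1 = '171', group 2 = 'd8-'.

'171d8-'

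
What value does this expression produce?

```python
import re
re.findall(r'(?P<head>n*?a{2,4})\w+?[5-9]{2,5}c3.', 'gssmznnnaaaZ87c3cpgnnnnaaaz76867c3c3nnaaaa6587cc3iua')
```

This matches zero or more of a literal 'n' (lazy), then 2 to 4 of the literal 'a' (captured as 'head'); then one or more of a word character (lazy); then 2 to 5 of a character in [5-9], then the literal 'c3', then any character.
Walking the string: at [5:17] match 'nnnaaaZ87c3c', group 1 = 'nnnaaa'; at [19:35] match 'nnnnaaaz76867c3c', group 1 = 'nnnnaaa'.
Because there's exactly one group, `findall` drops the full match and keeps group 1 from each hit.

['nnnaaa', 'nnnnaaa']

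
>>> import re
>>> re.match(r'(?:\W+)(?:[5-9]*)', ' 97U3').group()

Pattern: one or more of a non-word character (non-capturing group); then zero or more of a character in [5-9] (non-capturing group).
`re.match` only tries the pattern at the start of the string.
The match spans [0:3] → ' 97'.

' 97'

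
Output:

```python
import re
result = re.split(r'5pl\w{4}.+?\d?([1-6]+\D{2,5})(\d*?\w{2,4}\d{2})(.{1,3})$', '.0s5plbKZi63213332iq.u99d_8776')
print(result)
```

['.0s', '213332iq.u', '99d_87', '76', '']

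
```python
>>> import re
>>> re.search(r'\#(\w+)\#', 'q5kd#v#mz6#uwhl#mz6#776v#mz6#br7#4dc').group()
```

'#v#'

`search` walks the string left to right and returns the first match it finds.
The match spans [4:7] → '#v#'.
Captured: group 1 = 'v'.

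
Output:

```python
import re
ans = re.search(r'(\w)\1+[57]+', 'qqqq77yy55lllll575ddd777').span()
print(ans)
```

A backreference is literal: `\1` must see the identical characters the first group matched.
`re.search` tries every starting position until one works.
The match spans [0:6] → 'qqqq77'.
Captured: group 1 = 'q'.

(0, 6)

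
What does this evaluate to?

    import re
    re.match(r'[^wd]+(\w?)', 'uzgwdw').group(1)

The match spans [0:4] → 'uzgw'.
Captured: group 1 = 'w'.

'w'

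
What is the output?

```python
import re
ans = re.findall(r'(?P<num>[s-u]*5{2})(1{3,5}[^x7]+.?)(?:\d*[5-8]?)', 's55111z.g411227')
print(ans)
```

[('s55', '111z.g411227')]

2 groups means the one result is a tuple of 2 captured strings — 1 here.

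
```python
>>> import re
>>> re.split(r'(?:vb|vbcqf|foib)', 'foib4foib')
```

The string is cut at each match, leaving 3 pieces.

['', '4', '']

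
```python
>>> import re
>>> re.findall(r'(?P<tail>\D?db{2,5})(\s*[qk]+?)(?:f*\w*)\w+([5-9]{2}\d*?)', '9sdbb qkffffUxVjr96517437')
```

[('sdbb', ' q', '65')]

This matches optionally a non-digit, then a literal 'd', then 2 to 5 of a literal 'b' (captured as 'tail'); then zero or more of whitespace, then one or more of one of [qk] (lazy) (captured); then zero or more of the literal 'f', then zero or more of a word character (non-capturing group); then one or more of a word character; then exactly 2 of a character in [5-9], then zero or more of a digit (lazy) (captured).
Matches: at [1:20] match 'sdbb qkffffUxVjr965', groups = ('sdbb', ' q', '65').
Multiple groups make `findall` return tuples — one 3-tuple for the one match.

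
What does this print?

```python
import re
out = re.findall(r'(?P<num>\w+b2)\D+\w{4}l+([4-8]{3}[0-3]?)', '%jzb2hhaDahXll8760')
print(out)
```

[('jzb2', '8760')]

The pattern matches one or more of a word character, then the literal 'b2' (captured as 'num'); then one or more of a non-digit, then exactly 4 of a word character, then one or more of a literal 'l'; then exactly 3 of a character in [4-8], then optionally a character in [0-3] (captured).
With 2 capturing groups, `findall` returns a 2-tuple per match.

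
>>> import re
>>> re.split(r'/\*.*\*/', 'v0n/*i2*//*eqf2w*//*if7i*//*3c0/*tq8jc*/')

['v0n', '']

Matches to split on: at [3:40] → '/*i2*//*eqf2w*//*if7i*//*3c0/*tq8jc*/'.
The string is cut at each match, leaving 2 pieces.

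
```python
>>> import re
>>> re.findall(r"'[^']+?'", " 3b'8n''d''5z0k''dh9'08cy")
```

["'8n'", "'d'", "'5z0k'", "'dh9'"]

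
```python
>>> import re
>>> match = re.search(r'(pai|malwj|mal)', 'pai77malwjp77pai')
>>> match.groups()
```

`search` walks the string left to right and returns the first match it finds.
The match spans [0:3] → 'pai'.
Captured: group 1 = 'pai'.

('pai',)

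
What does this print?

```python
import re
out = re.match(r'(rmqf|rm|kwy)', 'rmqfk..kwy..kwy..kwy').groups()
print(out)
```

The regex engine tests alternatives in the order written; an earlier branch that matches wins even if a later one would match more.
`re.match` won't scan ahead — the pattern has to work from the very first character.
The match spans [0:4] → 'rmqf'.
Captured: group 1 = 'rmqf'.

('rmqf',)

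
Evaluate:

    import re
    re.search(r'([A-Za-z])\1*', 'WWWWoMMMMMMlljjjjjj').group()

'WWWW'

`\1` is not a pattern — it's the concrete string captured by group 1, re-applied verbatim.
Unlike `match`, `search` isn't anchored — it looks for the pattern anywhere in the string.
The match spans [0:4] → 'WWWW'.
Captured: group 1 = 'W'.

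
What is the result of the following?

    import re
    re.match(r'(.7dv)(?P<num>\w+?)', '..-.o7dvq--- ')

This matches any character, then the literal '7dv' (captured); then one or more of a word character (lazy) (captured as 'num').
`match` is anchored at position 0; if the pattern doesn't fit there, it returns None.
Here the string doesn't start with a match, so the call returns None.

None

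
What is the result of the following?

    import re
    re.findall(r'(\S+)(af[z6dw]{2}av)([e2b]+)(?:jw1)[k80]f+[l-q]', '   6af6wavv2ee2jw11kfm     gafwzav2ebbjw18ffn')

[('g', 'afwzav', '2ebb')]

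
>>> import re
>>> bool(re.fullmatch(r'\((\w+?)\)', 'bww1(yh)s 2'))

`fullmatch` succeeds only if the pattern covers the string from start to end.
Here the pattern can't cover the whole string, so the call returns None, and `bool(None)` is False.

False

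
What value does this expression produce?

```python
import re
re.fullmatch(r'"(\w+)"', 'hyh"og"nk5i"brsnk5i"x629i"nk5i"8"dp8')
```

`re.fullmatch` requires the pattern to consume the entire string.
Here there's no way to consume every character, so the call returns None.

None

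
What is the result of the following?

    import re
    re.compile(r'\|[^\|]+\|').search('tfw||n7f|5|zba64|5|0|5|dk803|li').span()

`re.search` scans for the first position where the pattern succeeds.
The match spans [4:9] → '|n7f|'.

(4, 9)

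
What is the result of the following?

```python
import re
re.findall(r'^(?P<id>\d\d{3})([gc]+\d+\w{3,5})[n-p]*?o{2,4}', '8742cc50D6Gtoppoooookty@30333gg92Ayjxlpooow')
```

[('8742', 'cc50D6Gto')]

Pattern: anchored at the start of the string; then a digit, then exactly 3 of a digit (captured as 'id'); then one or more of one of [gc], then one or more of a digit, then 3 to 5 of a word character (captured); then zero or more of a character in [n-p] (lazy), then 2 to 4 of the literal 'o'.
Scanning left to right: at [0:19] match '8742cc50D6Gtoppoooo', groups = ('8742', 'cc50D6Gto').
With 2 capturing groups, `findall` returns a 2-tuple per match.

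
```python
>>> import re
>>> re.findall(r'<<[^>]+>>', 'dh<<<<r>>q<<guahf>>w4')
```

`findall` yields the raw match text (2 of them) because the pattern has no groups.

['<<<<r>>', '<<guahf>>']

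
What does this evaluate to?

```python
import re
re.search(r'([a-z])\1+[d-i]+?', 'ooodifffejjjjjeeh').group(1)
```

A backreference is literal: `\1` must see the identical characters the first group matched.
Unlike `match`, `search` isn't anchored — it looks for the pattern anywhere in the string.
The match spans [0:4] → 'oood'.
Captured: group 1 = 'o'.

'o'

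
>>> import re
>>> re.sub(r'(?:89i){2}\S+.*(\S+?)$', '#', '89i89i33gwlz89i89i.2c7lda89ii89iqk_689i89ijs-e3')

This matches the literal '89i' repeated 2 times, then one or more of a non-whitespace character, then zero or more of any character; then one or more of a non-whitespace character (lazy) (captured); then anchored at the end.
Matches: at [0:47] → '89i89i33gwlz89i89i.2c7lda89ii89iqk_689i89ijs-e3'.
Every occurrence is swapped for '#'.

'#'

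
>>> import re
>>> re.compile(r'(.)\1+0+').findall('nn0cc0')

After group 1 captures some text, `\1` only succeeds where that same text appears again.
Because there's exactly one group, `findall` drops the full match and keeps group 1 from each hit.

['n', 'c']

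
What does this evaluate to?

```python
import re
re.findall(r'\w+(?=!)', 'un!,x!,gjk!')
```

['un', 'x', 'gjk']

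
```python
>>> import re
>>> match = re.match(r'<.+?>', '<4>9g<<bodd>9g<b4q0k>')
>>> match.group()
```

'<4>'

A non-greedy quantifier consumes as few characters as it can — just enough that the remainder of the pattern still matches from where it stops; whatever follows it matches normally.
`match` is anchored at position 0; if the pattern doesn't fit there, it returns None.
The match spans [0:3] → '<4>'.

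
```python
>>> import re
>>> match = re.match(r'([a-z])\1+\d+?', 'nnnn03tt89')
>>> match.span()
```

(0, 5)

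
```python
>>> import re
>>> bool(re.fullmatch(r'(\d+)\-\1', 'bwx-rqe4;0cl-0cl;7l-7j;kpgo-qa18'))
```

`fullmatch` succeeds only if the pattern covers the string from start to end.
Here the string isn't matched end-to-end, so the call returns None, and `bool(None)` is False.

False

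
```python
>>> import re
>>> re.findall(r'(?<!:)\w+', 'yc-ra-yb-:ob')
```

['yc', 'ra', 'yb', 'b']

Because the assertion is negative and zero-width, positions next to the forbidden text are skipped.
No capturing groups, so `findall` returns the 4 full match strings.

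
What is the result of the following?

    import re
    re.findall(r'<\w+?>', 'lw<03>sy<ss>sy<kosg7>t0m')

Walking the string: at [2:6] → '<03>'; at [8:12] → '<ss>'; at [14:21] → '<kosg7>'.
With no groups in the pattern, `findall` gives back each whole match — 3 here.

['<03>', '<ss>', '<kosg7>']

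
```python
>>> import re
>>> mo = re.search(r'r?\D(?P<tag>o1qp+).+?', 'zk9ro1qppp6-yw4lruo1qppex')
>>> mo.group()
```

Pattern: optionally a literal 'r', then a non-digit; then the literal 'o1q', then one or more of the literal 'p' (captured as 'tag'); then one or more of any character (lazy).
A non-greedy quantifier consumes as few characters as it can — just enough that the remainder of the pattern still matches from where it stops; whatever follows it matches normally.
`re.search` scans for the first position where the pattern succeeds.
The match spans [3:11] → 'ro1qppp6'.
Captured: group 1 = 'o1qppp'.

'ro1qppp6'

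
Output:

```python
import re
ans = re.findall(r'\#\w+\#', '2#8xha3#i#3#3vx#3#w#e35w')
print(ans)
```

['#8xha3#', '#3#', '#3#']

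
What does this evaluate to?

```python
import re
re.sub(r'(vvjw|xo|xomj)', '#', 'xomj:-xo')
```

'#mj:-#'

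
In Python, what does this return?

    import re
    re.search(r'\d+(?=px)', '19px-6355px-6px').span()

(0, 2)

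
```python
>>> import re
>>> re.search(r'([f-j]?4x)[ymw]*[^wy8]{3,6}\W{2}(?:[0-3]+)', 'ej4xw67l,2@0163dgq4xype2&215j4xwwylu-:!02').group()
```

'j4xwwylu-:!02'

The match spans [28:41] → 'j4xwwylu-:!02'.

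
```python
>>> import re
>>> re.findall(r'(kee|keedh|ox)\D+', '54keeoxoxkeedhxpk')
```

['kee']

Scanning left to right: at [2:17] match 'keeoxoxkeedhxpk', group 1 = 'kee'.
`findall` collects group 1 from the one match (1 total).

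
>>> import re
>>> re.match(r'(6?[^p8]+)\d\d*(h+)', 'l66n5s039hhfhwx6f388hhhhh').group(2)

The pattern matches optionally the literal '6', then one or more of any character except [p8] (captured); then a digit, then zero or more of a digit; then one or more of a literal 'h' (captured).
With `match`, the pattern is implicitly anchored at the beginning.
The match spans [0:25] → 'l66n5s039hhfhwx6f388hhhhh'.
Captured: group 1 = 'l66n5s039hhfhwx6f3', group 2 = 'hhhhh'.

'hhhhh'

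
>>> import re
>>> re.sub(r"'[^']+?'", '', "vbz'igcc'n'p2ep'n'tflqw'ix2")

'vbznnix2'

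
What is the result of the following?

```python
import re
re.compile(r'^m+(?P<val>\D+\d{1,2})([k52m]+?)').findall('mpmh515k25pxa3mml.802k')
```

[('pmh51', '5')]

This matches anchored at the start of the string; then one or more of a literal 'm'; then one or more of a non-digit, then 1 to 2 of a digit (captured as 'val'); then one or more of one of [k52m] (lazy) (captured).
Because the quantifier is non-greedy, it stops expanding at the earliest point where the rest of the pattern can succeed.
Matches: at [0:7] match 'mpmh515', groups = ('pmh51', '5').
With 2 capturing groups, `findall` returns a 2-tuple per match.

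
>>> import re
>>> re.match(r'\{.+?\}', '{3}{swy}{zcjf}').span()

With `match`, the pattern is implicitly anchored at the beginning.
The match spans [0:3] → '{3}'.

(0, 3)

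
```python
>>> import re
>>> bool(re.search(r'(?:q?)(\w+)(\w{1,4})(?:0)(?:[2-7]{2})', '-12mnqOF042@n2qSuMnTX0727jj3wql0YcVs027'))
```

True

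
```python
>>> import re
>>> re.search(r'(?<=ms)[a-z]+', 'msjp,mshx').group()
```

'jp'

Lookahead/lookbehind check context without consuming it, so the matched span excludes the asserted characters.
The match spans [2:4] → 'jp'.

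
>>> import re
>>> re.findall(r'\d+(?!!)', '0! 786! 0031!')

['78', '003']

`(?!…)`/`(?<!…)` only lets a position through if the neighbouring text does NOT match; no characters are consumed.
Matches: at [3:5] → '78'; at [8:11] → '003'.
With no groups in the pattern, `findall` gives back each whole match — 2 here.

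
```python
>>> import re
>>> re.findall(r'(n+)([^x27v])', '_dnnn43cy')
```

[('nnn', '4')]

Pattern: one or more of a literal 'n' (captured); then any character except [x27v] (captured).
Matches: at [2:6] match 'nnn4', groups = ('nnn', '4').
`findall` packs the 2 group values into a tuple for every match.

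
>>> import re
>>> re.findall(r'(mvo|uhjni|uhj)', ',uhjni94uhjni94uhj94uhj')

Alternation tries branches left to right and keeps the first one that lets the overall match succeed at that position.
Walking the string: at [1:6] match 'uhjni', group 1 = 'uhjni'; at [8:13] match 'uhjni', group 1 = 'uhjni'; at [15:18] match 'uhj', group 1 = 'uhj'; at [20:23] match 'uhj', group 1 = 'uhj'.
Because there's exactly one group, `findall` drops the full match and keeps group 1 from each hit.

['uhjni', 'uhjni', 'uhj', 'uhj']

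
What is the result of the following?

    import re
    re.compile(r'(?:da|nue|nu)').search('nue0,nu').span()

Branches in `(...|...)` are attempted left-to-right; the first branch that allows the whole pattern to succeed is taken.
`re.search` tries every starting position until one works.
The match spans [0:3] → 'nue'.

(0, 3)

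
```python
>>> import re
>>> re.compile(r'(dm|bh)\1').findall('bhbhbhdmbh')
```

`\1` has to match the exact text group 1 already captured.
With a single group, `findall` returns only what that group captured — 1 item.

['bh']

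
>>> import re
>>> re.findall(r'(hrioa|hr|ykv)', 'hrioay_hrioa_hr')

`|` is ordered: at each position the engine commits to the first alternative that works.
One capturing group, so `findall` returns just the captured substring from each match — 3 in all.

['hrioa', 'hrioa', 'hr']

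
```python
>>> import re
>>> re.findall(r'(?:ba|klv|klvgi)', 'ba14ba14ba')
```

['ba', 'ba', 'ba']

No capturing groups, so `findall` returns the 3 full match strings.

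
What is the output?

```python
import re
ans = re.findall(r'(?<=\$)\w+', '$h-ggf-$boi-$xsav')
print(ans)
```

The `(?=…)`/`(?<=…)` assertion just peeks at neighbouring text; it doesn't advance the match position.
Scanning left to right: at [1:2] → 'h'; at [8:11] → 'boi'; at [13:17] → 'xsav'.
Since nothing is captured, `findall` lists the 3 matched substrings directly.

['h', 'boi', 'xsav']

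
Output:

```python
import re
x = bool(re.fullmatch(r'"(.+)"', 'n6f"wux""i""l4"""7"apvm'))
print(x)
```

For `fullmatch`, every character of the input must be accounted for by the pattern.
Here there's no way to consume every character, so the call returns None, and `bool(None)` is False.

False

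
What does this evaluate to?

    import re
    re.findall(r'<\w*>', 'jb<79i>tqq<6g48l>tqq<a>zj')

['<79i>', '<6g48l>', '<a>']

Since nothing is captured, `findall` lists the 3 matched substrings directly.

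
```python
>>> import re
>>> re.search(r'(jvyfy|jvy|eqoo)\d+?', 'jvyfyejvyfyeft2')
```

None

Here nothing in the string fits, so the call returns None.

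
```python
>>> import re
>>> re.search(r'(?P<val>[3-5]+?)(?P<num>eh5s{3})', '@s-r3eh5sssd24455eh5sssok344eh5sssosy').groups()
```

The match spans [4:11] → '3eh5sss'.
Captured: group 1 = '3', group 2 = 'eh5sss'.

('3', 'eh5sss')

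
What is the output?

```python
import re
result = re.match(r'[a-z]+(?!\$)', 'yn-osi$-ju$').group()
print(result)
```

yn

`re.match` won't scan ahead — the pattern has to work from the very first character.
The match spans [0:2] → 'yn'.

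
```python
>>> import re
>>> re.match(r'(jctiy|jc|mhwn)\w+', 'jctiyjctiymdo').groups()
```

('jctiy',)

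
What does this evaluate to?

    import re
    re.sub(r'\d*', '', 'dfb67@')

'dfb@'

Every occurrence is swapped for ''.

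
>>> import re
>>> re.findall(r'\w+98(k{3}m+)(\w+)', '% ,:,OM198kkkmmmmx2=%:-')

The pattern matches one or more of a word character, then the literal '98'; then exactly 3 of the literal 'k', then one or more of the literal 'm' (captured); then one or more of a word character (captured).
Walking the string: at [5:19] match 'OM198kkkmmmmx2', groups = ('kkkmmmm', 'x2').
Multiple groups make `findall` return tuples — one 2-tuple for the one match.

[('kkkmmmm', 'x2')]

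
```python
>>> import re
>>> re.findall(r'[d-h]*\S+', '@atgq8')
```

The pattern matches zero or more of a character in [d-h]; then one or more of a non-whitespace character.
Matches: at [0:6] → '@atgq8'.
Since nothing is captured, `findall` lists the 1 matched substring directly.

['@atgq8']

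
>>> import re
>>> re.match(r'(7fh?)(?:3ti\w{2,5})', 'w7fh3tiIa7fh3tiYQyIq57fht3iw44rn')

`re.match` only tries the pattern at the start of the string.
Here position 0 doesn't satisfy it, so the call returns None.

None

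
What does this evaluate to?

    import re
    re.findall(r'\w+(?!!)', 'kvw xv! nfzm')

['kvw', 'x', 'nfzm']

`(?!…)`/`(?<!…)` only lets a position through if the neighbouring text does NOT match; no characters are consumed.
Walking the string: at [0:3] → 'kvw'; at [4:5] → 'x'; at [8:12] → 'nfzm'.
Since nothing is captured, `findall` lists the 3 matched substrings directly.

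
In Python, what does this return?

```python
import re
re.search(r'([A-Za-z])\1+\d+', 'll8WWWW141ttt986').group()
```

'll8'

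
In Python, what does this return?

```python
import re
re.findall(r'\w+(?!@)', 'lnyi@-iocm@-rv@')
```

The negative lookaround is zero-width — it rules out positions where the adjacent text would match, without consuming anything.
No capturing groups, so `findall` returns the 3 full match strings.

['lny', 'ioc', 'r']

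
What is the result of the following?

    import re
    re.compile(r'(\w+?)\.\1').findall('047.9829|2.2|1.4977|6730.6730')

['2', '6730']

After group 1 captures some text, `\1` only succeeds where that same text appears again.
Matches: at [9:12] match '2.2', group 1 = '2'; at [20:29] match '6730.6730', group 1 = '6730'.
One capturing group, so `findall` returns just the captured substring from each match — 2 in all.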